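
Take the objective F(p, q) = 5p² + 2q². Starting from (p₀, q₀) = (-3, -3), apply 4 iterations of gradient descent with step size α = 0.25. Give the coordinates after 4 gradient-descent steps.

∇F = (10p, 4q)
Step 1: at (-3, -3), ∇F = (-30, -12) → (-3, -3) − 0.25·(-30, -12) = (4.5, 0)
Step 2: at (4.5, 0), ∇F = (45, 0) → (4.5, 0) − 0.25·(45, 0) = (-6.75, 0)
Step 3: at (-6.75, 0), ∇F = (-67.5, 0) → (-6.75, 0) − 0.25·(-67.5, 0) = (10.125, 0)
Step 4: at (10.125, 0), ∇F = (101.25, 0) → (10.125, 0) − 0.25·(101.25, 0) = (-15.1875, 0)

(-15.1875, 0)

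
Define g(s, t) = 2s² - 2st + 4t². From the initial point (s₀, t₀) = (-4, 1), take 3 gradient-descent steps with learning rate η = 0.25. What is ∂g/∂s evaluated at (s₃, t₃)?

14.5

∇g = (4s - 2t, -2s + 8t)
(s₁, t₁) = (-4, 1) − 0.25·(-18, 16) = (0.5, -3)
(s₂, t₂) = (0.5, -3) − 0.25·(8, -25) = (-1.5, 3.25)
(s₃, t₃) = (-1.5, 3.25) − 0.25·(-12.5, 29) = (1.625, -4)
∂g/∂s at (1.625, -4) = 14.5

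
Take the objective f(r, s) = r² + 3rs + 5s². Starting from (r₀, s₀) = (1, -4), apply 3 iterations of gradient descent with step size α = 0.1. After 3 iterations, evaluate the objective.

1.302097

∇f = (2r + 3s, 3r + 10s)
(r₁, s₁) = (1, -4) − 0.1·(-10, -37) = (2, -0.3)
(r₂, s₂) = (2, -0.3) − 0.1·(3.1, 3) = (1.69, -0.6)
(r₃, s₃) = (1.69, -0.6) − 0.1·(1.58, -0.93) = (1.532, -0.507)
f(1.532, -0.507) = 1.302097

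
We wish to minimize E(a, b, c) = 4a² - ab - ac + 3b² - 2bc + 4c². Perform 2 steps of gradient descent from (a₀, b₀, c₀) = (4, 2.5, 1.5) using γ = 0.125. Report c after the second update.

0.4375

∇E = (8a - b - c, -a + 6b - 2c, -a - 2b + 8c)
(a₁, b₁, c₁) = (4, 2.5, 1.5) − 0.125·(28, 8, 3) = (0.5, 1.5, 1.125)
(a₂, b₂, c₂) = (0.5, 1.5, 1.125) − 0.125·(1.375, 6.25, 5.5) = (0.328125, 0.71875, 0.4375)
c = 0.4375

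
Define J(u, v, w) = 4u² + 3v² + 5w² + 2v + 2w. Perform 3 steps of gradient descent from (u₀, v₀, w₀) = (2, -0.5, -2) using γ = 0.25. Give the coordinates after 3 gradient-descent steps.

∇J = (8u, 6v + 2, 10w + 2)
Step 1: at (2, -0.5, -2), ∇J = (16, -1, -18) → (2, -0.5, -2) − 0.25·(16, -1, -18) = (-2, -0.25, 2.5)
Step 2: at (-2, -0.25, 2.5), ∇J = (-16, 0.5, 27) → (-2, -0.25, 2.5) − 0.25·(-16, 0.5, 27) = (2, -0.375, -4.25)
Step 3: at (2, -0.375, -4.25), ∇J = (16, -0.25, -40.5) → (2, -0.375, -4.25) − 0.25·(16, -0.25, -40.5) = (-2, -0.3125, 5.875)

(-2, -0.3125, 5.875)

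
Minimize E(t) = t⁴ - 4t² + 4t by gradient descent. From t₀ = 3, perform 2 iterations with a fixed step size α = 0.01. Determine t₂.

E′(t) = 4t³ - 8t + 4
Step 1: E′(3) = 88; t₁ = 3 − 0.01·88 = 2.12
Step 2: E′(2.12) = 25.152512; t₂ = 2.12 − 0.01·25.152512 = 1.86847488

1.86847488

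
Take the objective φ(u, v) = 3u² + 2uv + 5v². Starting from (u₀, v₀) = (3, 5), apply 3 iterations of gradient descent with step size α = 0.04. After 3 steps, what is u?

0.797632

∇φ = (6u + 2v, 2u + 10v)
Step 1: at (3, 5), ∇φ = (28, 56) → (3, 5) − 0.04·(28, 56) = (1.88, 2.76)
Step 2: at (1.88, 2.76), ∇φ = (16.8, 31.36) → (1.88, 2.76) − 0.04·(16.8, 31.36) = (1.208, 1.5056)
Step 3: at (1.208, 1.5056), ∇φ = (10.2592, 17.472) → (1.208, 1.5056) − 0.04·(10.2592, 17.472) = (0.797632, 0.80672)
u = 0.797632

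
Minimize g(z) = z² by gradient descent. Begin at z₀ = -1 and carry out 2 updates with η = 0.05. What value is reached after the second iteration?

g′(z) = 2z
Step 1: g′(-1) = -2; z₁ = -1 − 0.05·(-2) = -0.9
Step 2: g′(-0.9) = -1.8; z₂ = -0.9 − 0.05·(-1.8) = -0.81

-0.81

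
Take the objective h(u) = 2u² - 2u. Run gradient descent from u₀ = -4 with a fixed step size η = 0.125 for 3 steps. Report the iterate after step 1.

h′(u) = 4u - 2
u₁ = -4 − 0.125·(-18) = -1.75

-1.75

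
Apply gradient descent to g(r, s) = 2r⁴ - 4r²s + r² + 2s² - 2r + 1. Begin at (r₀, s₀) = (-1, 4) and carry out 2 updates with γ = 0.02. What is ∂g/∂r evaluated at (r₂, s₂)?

4.165971542016

∇g = (8r³ - 8rs + 2r - 2, -4r² + 4s)
Step 1: at (-1, 4), ∇g = (20, 12) → (-1, 4) − 0.02·(20, 12) = (-1.4, 3.76)
Step 2: at (-1.4, 3.76), ∇g = (15.36, 7.2) → (-1.4, 3.76) − 0.02·(15.36, 7.2) = (-1.7072, 3.616)
∂g/∂r at (-1.7072, 3.616) = 4.165971542016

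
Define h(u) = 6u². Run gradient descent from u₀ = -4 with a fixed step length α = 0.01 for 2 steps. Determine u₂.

-3.0976

h′(u) = 12u
u₁ = -4 − 0.01·(-48) = -3.52
u₂ = -3.52 − 0.01·(-42.24) = -3.0976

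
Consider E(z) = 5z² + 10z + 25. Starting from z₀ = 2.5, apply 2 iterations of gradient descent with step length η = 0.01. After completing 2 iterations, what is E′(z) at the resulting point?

28.35

E′(z) = 10z + 10
z₁ = 2.5 − 0.01·35 = 2.15
z₂ = 2.15 − 0.01·31.5 = 1.835
E′(z) at (1.835) = 28.35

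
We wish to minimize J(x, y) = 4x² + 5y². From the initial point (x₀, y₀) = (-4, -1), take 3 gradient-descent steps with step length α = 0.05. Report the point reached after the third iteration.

(-0.864, -0.125)

∇J = (8x, 10y)
Step 1: at (-4, -1), ∇J = (-32, -10) → (-4, -1) − 0.05·(-32, -10) = (-2.4, -0.5)
Step 2: at (-2.4, -0.5), ∇J = (-19.2, -5) → (-2.4, -0.5) − 0.05·(-19.2, -5) = (-1.44, -0.25)
Step 3: at (-1.44, -0.25), ∇J = (-11.52, -2.5) → (-1.44, -0.25) − 0.05·(-11.52, -2.5) = (-0.864, -0.125)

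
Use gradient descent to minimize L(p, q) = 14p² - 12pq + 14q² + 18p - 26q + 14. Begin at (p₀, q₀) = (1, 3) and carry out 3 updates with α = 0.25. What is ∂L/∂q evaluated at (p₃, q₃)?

-13878

∇L = (28p - 12q + 18, -12p + 28q - 26)
(p₁, q₁) = (1, 3) − 0.25·(10, 46) = (-1.5, -8.5)
(p₂, q₂) = (-1.5, -8.5) − 0.25·(78, -246) = (-21, 53)
(p₃, q₃) = (-21, 53) − 0.25·(-1206, 1710) = (280.5, -374.5)
∂L/∂q at (280.5, -374.5) = -13878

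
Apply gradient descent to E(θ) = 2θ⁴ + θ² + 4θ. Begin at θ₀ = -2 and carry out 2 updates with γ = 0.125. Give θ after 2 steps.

-212

E′(θ) = 8θ³ + 2θ + 4
Step 1: E′(-2) = -64; θ₁ = -2 − 0.125·(-64) = 6
Step 2: E′(6) = 1744; θ₂ = 6 − 0.125·1744 = -212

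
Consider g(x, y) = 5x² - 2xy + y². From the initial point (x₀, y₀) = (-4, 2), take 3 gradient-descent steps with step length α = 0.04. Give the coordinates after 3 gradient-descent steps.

∇g = (10x - 2y, -2x + 2y)
Step 1: at (-4, 2), ∇g = (-44, 12) → (-4, 2) − 0.04·(-44, 12) = (-2.24, 1.52)
Step 2: at (-2.24, 1.52), ∇g = (-25.44, 7.52) → (-2.24, 1.52) − 0.04·(-25.44, 7.52) = (-1.2224, 1.2192)
Step 3: at (-1.2224, 1.2192), ∇g = (-14.6624, 4.8832) → (-1.2224, 1.2192) − 0.04·(-14.6624, 4.8832) = (-0.635904, 1.023872)

(-0.635904, 1.023872)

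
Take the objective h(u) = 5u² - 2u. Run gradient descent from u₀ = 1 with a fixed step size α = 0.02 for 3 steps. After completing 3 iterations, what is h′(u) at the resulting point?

4.096

h′(u) = 10u - 2
Step 1: h′(1) = 8; u₁ = 1 − 0.02·8 = 0.84
Step 2: h′(0.84) = 6.4; u₂ = 0.84 − 0.02·6.4 = 0.712
Step 3: h′(0.712) = 5.12; u₃ = 0.712 − 0.02·5.12 = 0.6096
h′(u) at (0.6096) = 4.096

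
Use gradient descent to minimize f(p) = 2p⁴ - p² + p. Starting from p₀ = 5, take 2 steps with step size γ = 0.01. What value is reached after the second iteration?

4.45146168

f′(p) = 8p³ - 2p + 1
Step 1: f′(5) = 991; p₁ = 5 − 0.01·991 = -4.91
Step 2: f′(-4.91) = -936.146168; p₂ = -4.91 − 0.01·(-936.146168) = 4.45146168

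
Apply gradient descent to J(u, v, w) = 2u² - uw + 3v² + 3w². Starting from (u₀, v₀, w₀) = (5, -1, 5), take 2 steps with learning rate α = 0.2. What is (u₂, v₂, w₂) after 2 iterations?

(0.4, -0.04, 0.4)

∇J = (4u - w, 6v, -u + 6w)
Step 1: at (5, -1, 5), ∇J = (15, -6, 25) → (5, -1, 5) − 0.2·(15, -6, 25) = (2, 0.2, 0)
Step 2: at (2, 0.2, 0), ∇J = (8, 1.2, -2) → (2, 0.2, 0) − 0.2·(8, 1.2, -2) = (0.4, -0.04, 0.4)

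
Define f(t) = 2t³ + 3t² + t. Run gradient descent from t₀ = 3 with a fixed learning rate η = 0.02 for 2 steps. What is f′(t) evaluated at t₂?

13.926311017984

f′(t) = 6t² + 6t + 1
t₁ = 3 − 0.02·73 = 1.54
t₂ = 1.54 − 0.02·24.4696 = 1.050608
f′(t) at (1.050608) = 13.926311017984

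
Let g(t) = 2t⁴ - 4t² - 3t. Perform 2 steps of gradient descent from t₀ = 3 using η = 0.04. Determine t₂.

24.44282112

g′(t) = 8t³ - 8t - 3
Step 1: g′(3) = 189; t₁ = 3 − 0.04·189 = -4.56
Step 2: g′(-4.56) = -725.070528; t₂ = -4.56 − 0.04·(-725.070528) = 24.44282112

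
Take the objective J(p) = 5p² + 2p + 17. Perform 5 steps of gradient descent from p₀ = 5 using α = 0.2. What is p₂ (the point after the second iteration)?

5

J′(p) = 10p + 2
p₁ = 5 − 0.2·52 = -5.4
p₂ = -5.4 − 0.2·(-52) = 5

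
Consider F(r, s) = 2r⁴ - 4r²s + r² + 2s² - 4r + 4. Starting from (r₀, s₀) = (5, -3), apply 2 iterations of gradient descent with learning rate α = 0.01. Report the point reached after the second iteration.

∇F = (8r³ - 8rs + 2r - 4, -4r² + 4s)
Step 1: at (5, -3), ∇F = (1126, -112) → (5, -3) − 0.01·(1126, -112) = (-6.26, -1.88)
Step 2: at (-6.26, -1.88), ∇F = (-2073.185408, -164.2704) → (-6.26, -1.88) − 0.01·(-2073.185408, -164.2704) = (14.47185408, -0.237296)

(14.47185408, -0.237296)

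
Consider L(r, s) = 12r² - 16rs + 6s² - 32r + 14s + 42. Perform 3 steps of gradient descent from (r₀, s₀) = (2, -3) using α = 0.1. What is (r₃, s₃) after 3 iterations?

∇L = (24r - 16s - 32, -16r + 12s + 14)
Step 1: at (2, -3), ∇L = (64, -54) → (2, -3) − 0.1·(64, -54) = (-4.4, 2.4)
Step 2: at (-4.4, 2.4), ∇L = (-176, 113.2) → (-4.4, 2.4) − 0.1·(-176, 113.2) = (13.2, -8.92)
Step 3: at (13.2, -8.92), ∇L = (427.52, -304.24) → (13.2, -8.92) − 0.1·(427.52, -304.24) = (-29.552, 21.504)

(-29.552, 21.504)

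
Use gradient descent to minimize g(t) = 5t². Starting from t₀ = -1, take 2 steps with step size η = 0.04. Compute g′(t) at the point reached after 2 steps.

-3.6

g′(t) = 10t
t₁ = -1 − 0.04·(-10) = -0.6
t₂ = -0.6 − 0.04·(-6) = -0.36
g′(t) at (-0.36) = -3.6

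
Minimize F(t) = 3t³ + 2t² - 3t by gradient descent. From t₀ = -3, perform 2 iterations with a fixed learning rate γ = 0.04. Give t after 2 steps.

F′(t) = 9t² + 4t - 3
Step 1: F′(-3) = 66; t₁ = -3 − 0.04·66 = -5.64
Step 2: F′(-5.64) = 260.7264; t₂ = -5.64 − 0.04·260.7264 = -16.069056

-16.069056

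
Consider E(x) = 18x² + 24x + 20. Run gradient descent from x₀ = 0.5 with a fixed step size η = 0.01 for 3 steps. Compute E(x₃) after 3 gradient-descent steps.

E′(x) = 36x + 24
x₁ = 0.5 − 0.01·42 = 0.08
x₂ = 0.08 − 0.01·26.88 = -0.1888
x₃ = -0.1888 − 0.01·17.2032 = -0.360832
E(-0.360832) = 13.683627180032

13.683627180032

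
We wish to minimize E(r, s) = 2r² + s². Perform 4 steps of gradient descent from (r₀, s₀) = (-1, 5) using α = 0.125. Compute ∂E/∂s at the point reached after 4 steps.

∇E = (4r, 2s)
(r₁, s₁) = (-1, 5) − 0.125·(-4, 10) = (-0.5, 3.75)
(r₂, s₂) = (-0.5, 3.75) − 0.125·(-2, 7.5) = (-0.25, 2.8125)
(r₃, s₃) = (-0.25, 2.8125) − 0.125·(-1, 5.625) = (-0.125, 2.109375)
(r₄, s₄) = (-0.125, 2.109375) − 0.125·(-0.5, 4.21875) = (-0.0625, 1.58203125)
∂E/∂s at (-0.0625, 1.58203125) = 3.1640625

3.1640625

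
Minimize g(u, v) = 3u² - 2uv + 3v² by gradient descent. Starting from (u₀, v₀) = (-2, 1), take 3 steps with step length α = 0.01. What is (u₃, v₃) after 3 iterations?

∇g = (6u - 2v, -2u + 6v)
(u₁, v₁) = (-2, 1) − 0.01·(-14, 10) = (-1.86, 0.9)
(u₂, v₂) = (-1.86, 0.9) − 0.01·(-12.96, 9.12) = (-1.7304, 0.8088)
(u₃, v₃) = (-1.7304, 0.8088) − 0.01·(-12, 8.3136) = (-1.6104, 0.725664)

(-1.6104, 0.725664)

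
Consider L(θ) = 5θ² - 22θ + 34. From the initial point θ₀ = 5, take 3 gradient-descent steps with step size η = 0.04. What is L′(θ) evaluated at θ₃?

L′(θ) = 10θ - 22
Step 1: L′(5) = 28; θ₁ = 5 − 0.04·28 = 3.88
Step 2: L′(3.88) = 16.8; θ₂ = 3.88 − 0.04·16.8 = 3.208
Step 3: L′(3.208) = 10.08; θ₃ = 3.208 − 0.04·10.08 = 2.8048
L′(θ) at (2.8048) = 6.048

6.048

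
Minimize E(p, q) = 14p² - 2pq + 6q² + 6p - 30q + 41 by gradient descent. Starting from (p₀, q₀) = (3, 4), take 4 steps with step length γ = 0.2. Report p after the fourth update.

∇E = (28p - 2q + 6, -2p + 12q - 30)
(p₁, q₁) = (3, 4) − 0.2·(82, 12) = (-13.4, 1.6)
(p₂, q₂) = (-13.4, 1.6) − 0.2·(-372.4, 16) = (61.08, -1.6)
(p₃, q₃) = (61.08, -1.6) − 0.2·(1719.44, -171.36) = (-282.808, 32.672)
(p₄, q₄) = (-282.808, 32.672) − 0.2·(-7977.968, 927.68) = (1312.7856, -152.864)
p = 1312.7856

1312.7856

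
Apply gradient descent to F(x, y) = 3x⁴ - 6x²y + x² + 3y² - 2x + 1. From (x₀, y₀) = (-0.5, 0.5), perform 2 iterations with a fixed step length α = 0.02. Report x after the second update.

-0.43929848

∇F = (12x³ - 12xy + 2x - 2, -6x² + 6y)
(x₁, y₁) = (-0.5, 0.5) − 0.02·(-1.5, 1.5) = (-0.47, 0.47)
(x₂, y₂) = (-0.47, 0.47) − 0.02·(-1.535076, 1.4946) = (-0.43929848, 0.440108)
x = -0.43929848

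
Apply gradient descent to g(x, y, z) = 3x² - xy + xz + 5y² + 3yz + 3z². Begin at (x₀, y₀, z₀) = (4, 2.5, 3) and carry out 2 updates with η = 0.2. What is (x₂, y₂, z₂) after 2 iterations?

(0.06, 5.06, 2.86)

∇g = (6x - y + z, -x + 10y + 3z, x + 3y + 6z)
Step 1: at (4, 2.5, 3), ∇g = (24.5, 30, 29.5) → (4, 2.5, 3) − 0.2·(24.5, 30, 29.5) = (-0.9, -3.5, -2.9)
Step 2: at (-0.9, -3.5, -2.9), ∇g = (-4.8, -42.8, -28.8) → (-0.9, -3.5, -2.9) − 0.2·(-4.8, -42.8, -28.8) = (0.06, 5.06, 2.86)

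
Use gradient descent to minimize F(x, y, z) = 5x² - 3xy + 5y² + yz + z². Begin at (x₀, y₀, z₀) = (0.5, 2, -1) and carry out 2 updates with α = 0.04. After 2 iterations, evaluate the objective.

3.8770016

∇F = (10x - 3y, -3x + 10y + z, y + 2z)
(x₁, y₁, z₁) = (0.5, 2, -1) − 0.04·(-1, 17.5, 0) = (0.54, 1.3, -1)
(x₂, y₂, z₂) = (0.54, 1.3, -1) − 0.04·(1.5, 10.38, -0.7) = (0.48, 0.8848, -0.972)
F(0.48, 0.8848, -0.972) = 3.8770016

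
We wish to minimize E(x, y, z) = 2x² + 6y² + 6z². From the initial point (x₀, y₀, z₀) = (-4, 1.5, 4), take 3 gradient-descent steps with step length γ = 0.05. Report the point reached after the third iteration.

∇E = (4x, 12y, 12z)
Step 1: at (-4, 1.5, 4), ∇E = (-16, 18, 48) → (-4, 1.5, 4) − 0.05·(-16, 18, 48) = (-3.2, 0.6, 1.6)
Step 2: at (-3.2, 0.6, 1.6), ∇E = (-12.8, 7.2, 19.2) → (-3.2, 0.6, 1.6) − 0.05·(-12.8, 7.2, 19.2) = (-2.56, 0.24, 0.64)
Step 3: at (-2.56, 0.24, 0.64), ∇E = (-10.24, 2.88, 7.68) → (-2.56, 0.24, 0.64) − 0.05·(-10.24, 2.88, 7.68) = (-2.048, 0.096, 0.256)

(-2.048, 0.096, 0.256)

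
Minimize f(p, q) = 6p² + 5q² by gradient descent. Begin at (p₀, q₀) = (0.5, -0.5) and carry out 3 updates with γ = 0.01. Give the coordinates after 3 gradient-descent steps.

(0.340736, -0.3645)

∇f = (12p, 10q)
(p₁, q₁) = (0.5, -0.5) − 0.01·(6, -5) = (0.44, -0.45)
(p₂, q₂) = (0.44, -0.45) − 0.01·(5.28, -4.5) = (0.3872, -0.405)
(p₃, q₃) = (0.3872, -0.405) − 0.01·(4.6464, -4.05) = (0.340736, -0.3645)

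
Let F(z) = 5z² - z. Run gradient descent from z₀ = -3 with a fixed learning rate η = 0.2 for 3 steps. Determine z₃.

3.2

F′(z) = 10z - 1
Step 1: F′(-3) = -31; z₁ = -3 − 0.2·(-31) = 3.2
Step 2: F′(3.2) = 31; z₂ = 3.2 − 0.2·31 = -3
Step 3: F′(-3) = -31; z₃ = -3 − 0.2·(-31) = 3.2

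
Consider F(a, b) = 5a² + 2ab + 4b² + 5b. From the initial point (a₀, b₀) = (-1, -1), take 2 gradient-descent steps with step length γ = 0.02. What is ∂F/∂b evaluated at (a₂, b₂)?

∇F = (10a + 2b, 2a + 8b + 5)
(a₁, b₁) = (-1, -1) − 0.02·(-12, -5) = (-0.76, -0.9)
(a₂, b₂) = (-0.76, -0.9) − 0.02·(-9.4, -3.72) = (-0.572, -0.8256)
∂F/∂b at (-0.572, -0.8256) = -2.7488

-2.7488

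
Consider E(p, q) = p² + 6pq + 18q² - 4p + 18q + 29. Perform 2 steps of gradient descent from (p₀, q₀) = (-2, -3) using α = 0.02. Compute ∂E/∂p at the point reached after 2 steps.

-9.1584

∇E = (2p + 6q - 4, 6p + 36q + 18)
Step 1: at (-2, -3), ∇E = (-26, -102) → (-2, -3) − 0.02·(-26, -102) = (-1.48, -0.96)
Step 2: at (-1.48, -0.96), ∇E = (-12.72, -25.44) → (-1.48, -0.96) − 0.02·(-12.72, -25.44) = (-1.2256, -0.4512)
∂E/∂p at (-1.2256, -0.4512) = -9.1584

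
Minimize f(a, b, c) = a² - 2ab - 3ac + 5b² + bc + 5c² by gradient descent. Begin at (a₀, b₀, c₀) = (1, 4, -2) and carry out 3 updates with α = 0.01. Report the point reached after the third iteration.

(0.99575, 3.019014, -1.475046)

∇f = (2a - 2b - 3c, -2a + 10b + c, -3a + b + 10c)
Step 1: at (1, 4, -2), ∇f = (0, 36, -19) → (1, 4, -2) − 0.01·(0, 36, -19) = (1, 3.64, -1.81)
Step 2: at (1, 3.64, -1.81), ∇f = (0.15, 32.59, -17.46) → (1, 3.64, -1.81) − 0.01·(0.15, 32.59, -17.46) = (0.9985, 3.3141, -1.6354)
Step 3: at (0.9985, 3.3141, -1.6354), ∇f = (0.275, 29.5086, -16.0354) → (0.9985, 3.3141, -1.6354) − 0.01·(0.275, 29.5086, -16.0354) = (0.99575, 3.019014, -1.475046)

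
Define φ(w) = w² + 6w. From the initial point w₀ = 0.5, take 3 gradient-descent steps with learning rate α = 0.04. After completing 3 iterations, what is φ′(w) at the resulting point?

φ′(w) = 2w + 6
w₁ = 0.5 − 0.04·7 = 0.22
w₂ = 0.22 − 0.04·6.44 = -0.0376
w₃ = -0.0376 − 0.04·5.9248 = -0.274592
φ′(w) at (-0.274592) = 5.450816

5.450816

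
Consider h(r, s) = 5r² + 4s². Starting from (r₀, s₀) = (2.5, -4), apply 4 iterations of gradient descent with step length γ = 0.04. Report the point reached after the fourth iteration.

∇h = (10r, 8s)
Step 1: at (2.5, -4), ∇h = (25, -32) → (2.5, -4) − 0.04·(25, -32) = (1.5, -2.72)
Step 2: at (1.5, -2.72), ∇h = (15, -21.76) → (1.5, -2.72) − 0.04·(15, -21.76) = (0.9, -1.8496)
Step 3: at (0.9, -1.8496), ∇h = (9, -14.7968) → (0.9, -1.8496) − 0.04·(9, -14.7968) = (0.54, -1.257728)
Step 4: at (0.54, -1.257728), ∇h = (5.4, -10.061824) → (0.54, -1.257728) − 0.04·(5.4, -10.061824) = (0.324, -0.85525504)

(0.324, -0.85525504)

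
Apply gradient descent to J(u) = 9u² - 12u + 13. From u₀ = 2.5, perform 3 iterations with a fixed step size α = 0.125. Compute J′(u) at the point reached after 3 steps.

J′(u) = 18u - 12
Step 1: J′(2.5) = 33; u₁ = 2.5 − 0.125·33 = -1.625
Step 2: J′(-1.625) = -41.25; u₂ = -1.625 − 0.125·(-41.25) = 3.53125
Step 3: J′(3.53125) = 51.5625; u₃ = 3.53125 − 0.125·51.5625 = -2.9140625
J′(u) at (-2.9140625) = -64.453125

-64.453125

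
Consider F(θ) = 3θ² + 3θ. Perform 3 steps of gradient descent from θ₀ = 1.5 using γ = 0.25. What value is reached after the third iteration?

-0.75

F′(θ) = 6θ + 3
Step 1: F′(1.5) = 12; θ₁ = 1.5 − 0.25·12 = -1.5
Step 2: F′(-1.5) = -6; θ₂ = -1.5 − 0.25·(-6) = 0
Step 3: F′(0) = 3; θ₃ = 0 − 0.25·3 = -0.75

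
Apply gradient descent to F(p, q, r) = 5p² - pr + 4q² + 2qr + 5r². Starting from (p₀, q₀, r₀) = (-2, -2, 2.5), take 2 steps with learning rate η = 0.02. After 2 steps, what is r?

1.6722

∇F = (10p - r, 8q + 2r, -p + 2q + 10r)
Step 1: at (-2, -2, 2.5), ∇F = (-22.5, -11, 23) → (-2, -2, 2.5) − 0.02·(-22.5, -11, 23) = (-1.55, -1.78, 2.04)
Step 2: at (-1.55, -1.78, 2.04), ∇F = (-17.54, -10.16, 18.39) → (-1.55, -1.78, 2.04) − 0.02·(-17.54, -10.16, 18.39) = (-1.1992, -1.5768, 1.6722)
r = 1.6722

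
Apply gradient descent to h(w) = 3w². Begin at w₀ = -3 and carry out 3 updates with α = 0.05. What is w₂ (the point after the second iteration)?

h′(w) = 6w
Step 1: h′(-3) = -18; w₁ = -3 − 0.05·(-18) = -2.1
Step 2: h′(-2.1) = -12.6; w₂ = -2.1 − 0.05·(-12.6) = -1.47

-1.47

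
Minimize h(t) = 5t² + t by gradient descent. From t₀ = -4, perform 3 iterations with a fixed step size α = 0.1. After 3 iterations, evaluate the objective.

-0.05

h′(t) = 10t + 1
Step 1: h′(-4) = -39; t₁ = -4 − 0.1·(-39) = -0.1
Step 2: h′(-0.1) = 0; t₂ = -0.1 − 0.1·0 = -0.1
Step 3: h′(-0.1) = 0; t₃ = -0.1 − 0.1·0 = -0.1
h(-0.1) = -0.05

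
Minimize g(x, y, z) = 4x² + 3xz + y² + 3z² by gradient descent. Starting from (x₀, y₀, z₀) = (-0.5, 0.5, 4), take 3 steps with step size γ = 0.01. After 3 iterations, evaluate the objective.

29.19028782453125

∇g = (8x + 3z, 2y, 3x + 6z)
Step 1: at (-0.5, 0.5, 4), ∇g = (8, 1, 22.5) → (-0.5, 0.5, 4) − 0.01·(8, 1, 22.5) = (-0.58, 0.49, 3.775)
Step 2: at (-0.58, 0.49, 3.775), ∇g = (6.685, 0.98, 20.91) → (-0.58, 0.49, 3.775) − 0.01·(6.685, 0.98, 20.91) = (-0.64685, 0.4802, 3.5659)
Step 3: at (-0.64685, 0.4802, 3.5659), ∇g = (5.5229, 0.9604, 19.45485) → (-0.64685, 0.4802, 3.5659) − 0.01·(5.5229, 0.9604, 19.45485) = (-0.702079, 0.470596, 3.3713515)
g(-0.702079, 0.470596, 3.3713515) = 29.19028782453125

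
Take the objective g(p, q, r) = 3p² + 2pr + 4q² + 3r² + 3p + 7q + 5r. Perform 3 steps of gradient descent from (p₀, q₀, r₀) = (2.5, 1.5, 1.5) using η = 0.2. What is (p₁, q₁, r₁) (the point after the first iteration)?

(-1.7, -2.3, -2.3)

∇g = (6p + 2r + 3, 8q + 7, 2p + 6r + 5)
(p₁, q₁, r₁) = (2.5, 1.5, 1.5) − 0.2·(21, 19, 19) = (-1.7, -2.3, -2.3)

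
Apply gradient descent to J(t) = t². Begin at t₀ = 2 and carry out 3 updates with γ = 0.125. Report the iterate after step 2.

1.125

J′(t) = 2t
Step 1: J′(2) = 4; t₁ = 2 − 0.125·4 = 1.5
Step 2: J′(1.5) = 3; t₂ = 1.5 − 0.125·3 = 1.125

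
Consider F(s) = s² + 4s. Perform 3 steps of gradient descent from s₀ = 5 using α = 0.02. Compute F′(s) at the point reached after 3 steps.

F′(s) = 2s + 4
Step 1: F′(5) = 14; s₁ = 5 − 0.02·14 = 4.72
Step 2: F′(4.72) = 13.44; s₂ = 4.72 − 0.02·13.44 = 4.4512
Step 3: F′(4.4512) = 12.9024; s₃ = 4.4512 − 0.02·12.9024 = 4.193152
F′(s) at (4.193152) = 12.386304

12.386304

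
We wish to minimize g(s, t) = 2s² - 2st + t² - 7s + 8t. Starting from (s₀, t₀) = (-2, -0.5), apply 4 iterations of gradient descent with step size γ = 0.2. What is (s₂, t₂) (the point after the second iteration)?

(0.48, -2.9)

∇g = (4s - 2t - 7, -2s + 2t + 8)
Step 1: at (-2, -0.5), ∇g = (-14, 11) → (-2, -0.5) − 0.2·(-14, 11) = (0.8, -2.7)
Step 2: at (0.8, -2.7), ∇g = (1.6, 1) → (0.8, -2.7) − 0.2·(1.6, 1) = (0.48, -2.9)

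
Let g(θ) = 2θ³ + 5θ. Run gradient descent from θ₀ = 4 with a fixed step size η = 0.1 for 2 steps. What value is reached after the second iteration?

-28.926

g′(θ) = 6θ² + 5
θ₁ = 4 − 0.1·101 = -6.1
θ₂ = -6.1 − 0.1·228.26 = -28.926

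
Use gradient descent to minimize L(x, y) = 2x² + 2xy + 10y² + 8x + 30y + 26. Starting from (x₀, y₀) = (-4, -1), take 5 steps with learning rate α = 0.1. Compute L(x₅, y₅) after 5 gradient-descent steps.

∇L = (4x + 2y + 8, 2x + 20y + 30)
(x₁, y₁) = (-4, -1) − 0.1·(-10, 2) = (-3, -1.2)
(x₂, y₂) = (-3, -1.2) − 0.1·(-6.4, 0) = (-2.36, -1.2)
(x₃, y₃) = (-2.36, -1.2) − 0.1·(-3.84, 1.28) = (-1.976, -1.328)
(x₄, y₄) = (-1.976, -1.328) − 0.1·(-2.56, -0.512) = (-1.72, -1.2768)
(x₅, y₅) = (-1.72, -1.2768) − 0.1·(-1.4336, 1.024) = (-1.57664, -1.3792)
L(-1.57664, -1.3792) = 0.3533975552

0.3533975552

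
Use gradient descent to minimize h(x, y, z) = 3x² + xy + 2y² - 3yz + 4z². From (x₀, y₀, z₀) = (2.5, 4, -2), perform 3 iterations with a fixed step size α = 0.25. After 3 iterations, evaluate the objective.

∇h = (6x + y, x + 4y - 3z, -3y + 8z)
(x₁, y₁, z₁) = (2.5, 4, -2) − 0.25·(19, 24.5, -28) = (-2.25, -2.125, 5)
(x₂, y₂, z₂) = (-2.25, -2.125, 5) − 0.25·(-15.625, -25.75, 46.375) = (1.65625, 4.3125, -6.59375)
(x₃, y₃, z₃) = (1.65625, 4.3125, -6.59375) − 0.25·(14.25, 38.6875, -65.6875) = (-1.90625, -5.359375, 9.828125)
h(-1.90625, -5.359375, 9.828125) = 622.949462890625

622.949462890625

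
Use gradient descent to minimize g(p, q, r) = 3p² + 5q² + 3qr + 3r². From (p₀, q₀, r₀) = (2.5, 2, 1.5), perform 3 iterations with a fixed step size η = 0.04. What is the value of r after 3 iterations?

0.366336

∇g = (6p, 10q + 3r, 3q + 6r)
Step 1: at (2.5, 2, 1.5), ∇g = (15, 24.5, 15) → (2.5, 2, 1.5) − 0.04·(15, 24.5, 15) = (1.9, 1.02, 0.9)
Step 2: at (1.9, 1.02, 0.9), ∇g = (11.4, 12.9, 8.46) → (1.9, 1.02, 0.9) − 0.04·(11.4, 12.9, 8.46) = (1.444, 0.504, 0.5616)
Step 3: at (1.444, 0.504, 0.5616), ∇g = (8.664, 6.7248, 4.8816) → (1.444, 0.504, 0.5616) − 0.04·(8.664, 6.7248, 4.8816) = (1.09744, 0.235008, 0.366336)
r = 0.366336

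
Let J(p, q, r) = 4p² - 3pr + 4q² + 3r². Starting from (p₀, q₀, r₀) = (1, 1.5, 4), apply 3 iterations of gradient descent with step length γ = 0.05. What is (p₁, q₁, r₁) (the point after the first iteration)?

(1.2, 0.9, 2.95)

∇J = (8p - 3r, 8q, -3p + 6r)
Step 1: at (1, 1.5, 4), ∇J = (-4, 12, 21) → (1, 1.5, 4) − 0.05·(-4, 12, 21) = (1.2, 0.9, 2.95)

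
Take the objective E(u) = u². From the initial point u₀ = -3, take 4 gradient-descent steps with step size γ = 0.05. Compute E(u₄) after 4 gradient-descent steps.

3.87420489

E′(u) = 2u
Step 1: E′(-3) = -6; u₁ = -3 − 0.05·(-6) = -2.7
Step 2: E′(-2.7) = -5.4; u₂ = -2.7 − 0.05·(-5.4) = -2.43
Step 3: E′(-2.43) = -4.86; u₃ = -2.43 − 0.05·(-4.86) = -2.187
Step 4: E′(-2.187) = -4.374; u₄ = -2.187 − 0.05·(-4.374) = -1.9683
E(-1.9683) = 3.87420489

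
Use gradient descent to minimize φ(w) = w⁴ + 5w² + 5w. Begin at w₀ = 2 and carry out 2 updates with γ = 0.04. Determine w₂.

φ′(w) = 4w³ + 10w + 5
Step 1: φ′(2) = 57; w₁ = 2 − 0.04·57 = -0.28
Step 2: φ′(-0.28) = 2.112192; w₂ = -0.28 − 0.04·2.112192 = -0.36448768

-0.36448768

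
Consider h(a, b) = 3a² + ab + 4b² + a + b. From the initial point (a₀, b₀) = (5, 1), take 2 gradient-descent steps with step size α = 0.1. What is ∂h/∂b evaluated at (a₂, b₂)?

∇h = (6a + b + 1, a + 8b + 1)
Step 1: at (5, 1), ∇h = (32, 14) → (5, 1) − 0.1·(32, 14) = (1.8, -0.4)
Step 2: at (1.8, -0.4), ∇h = (11.4, -0.4) → (1.8, -0.4) − 0.1·(11.4, -0.4) = (0.66, -0.36)
∂h/∂b at (0.66, -0.36) = -1.22

-1.22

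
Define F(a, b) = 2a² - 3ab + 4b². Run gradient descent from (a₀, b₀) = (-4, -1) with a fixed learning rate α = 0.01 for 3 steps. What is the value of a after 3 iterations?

∇F = (4a - 3b, -3a + 8b)
Step 1: at (-4, -1), ∇F = (-13, 4) → (-4, -1) − 0.01·(-13, 4) = (-3.87, -1.04)
Step 2: at (-3.87, -1.04), ∇F = (-12.36, 3.29) → (-3.87, -1.04) − 0.01·(-12.36, 3.29) = (-3.7464, -1.0729)
Step 3: at (-3.7464, -1.0729), ∇F = (-11.7669, 2.656) → (-3.7464, -1.0729) − 0.01·(-11.7669, 2.656) = (-3.628731, -1.09946)
a = -3.628731

-3.628731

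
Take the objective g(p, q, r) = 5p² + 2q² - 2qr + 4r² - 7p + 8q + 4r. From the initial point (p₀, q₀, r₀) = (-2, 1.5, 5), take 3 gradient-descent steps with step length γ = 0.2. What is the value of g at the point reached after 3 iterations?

∇g = (10p - 7, 4q - 2r + 8, -2q + 8r + 4)
(p₁, q₁, r₁) = (-2, 1.5, 5) − 0.2·(-27, 4, 41) = (3.4, 0.7, -3.2)
(p₂, q₂, r₂) = (3.4, 0.7, -3.2) − 0.2·(27, 17.2, -23) = (-2, -2.74, 1.4)
(p₃, q₃, r₃) = (-2, -2.74, 1.4) − 0.2·(-27, -5.76, 20.68) = (3.4, -1.588, -2.736)
g(3.4, -1.588, -2.736) = 36.648736

36.648736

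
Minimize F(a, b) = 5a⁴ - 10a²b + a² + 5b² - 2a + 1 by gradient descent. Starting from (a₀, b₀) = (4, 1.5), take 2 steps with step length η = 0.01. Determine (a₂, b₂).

∇F = (20a³ - 20ab + 2a - 2, -10a² + 10b)
(a₁, b₁) = (4, 1.5) − 0.01·(1166, -145) = (-7.66, 2.95)
(a₂, b₂) = (-7.66, 2.95) − 0.01·(-8554.48192, -557.256) = (77.8848192, 8.52256)

(77.8848192, 8.52256)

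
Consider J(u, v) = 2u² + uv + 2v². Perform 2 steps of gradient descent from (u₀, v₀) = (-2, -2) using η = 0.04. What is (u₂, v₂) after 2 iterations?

∇J = (4u + v, u + 4v)
Step 1: at (-2, -2), ∇J = (-10, -10) → (-2, -2) − 0.04·(-10, -10) = (-1.6, -1.6)
Step 2: at (-1.6, -1.6), ∇J = (-8, -8) → (-1.6, -1.6) − 0.04·(-8, -8) = (-1.28, -1.28)

(-1.28, -1.28)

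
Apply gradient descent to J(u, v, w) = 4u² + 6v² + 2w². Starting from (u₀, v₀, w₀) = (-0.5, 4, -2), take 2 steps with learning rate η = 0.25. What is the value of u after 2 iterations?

∇J = (8u, 12v, 4w)
(u₁, v₁, w₁) = (-0.5, 4, -2) − 0.25·(-4, 48, -8) = (0.5, -8, 0)
(u₂, v₂, w₂) = (0.5, -8, 0) − 0.25·(4, -96, 0) = (-0.5, 16, 0)
u = -0.5

-0.5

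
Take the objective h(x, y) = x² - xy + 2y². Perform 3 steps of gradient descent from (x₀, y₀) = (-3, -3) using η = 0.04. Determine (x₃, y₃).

(-2.628096, -2.06976)

∇h = (2x - y, -x + 4y)
(x₁, y₁) = (-3, -3) − 0.04·(-3, -9) = (-2.88, -2.64)
(x₂, y₂) = (-2.88, -2.64) − 0.04·(-3.12, -7.68) = (-2.7552, -2.3328)
(x₃, y₃) = (-2.7552, -2.3328) − 0.04·(-3.1776, -6.576) = (-2.628096, -2.06976)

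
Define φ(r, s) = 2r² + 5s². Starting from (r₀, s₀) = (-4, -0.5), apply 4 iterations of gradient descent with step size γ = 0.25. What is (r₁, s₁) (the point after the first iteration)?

(0, 0.75)

∇φ = (4r, 10s)
(r₁, s₁) = (-4, -0.5) − 0.25·(-16, -5) = (0, 0.75)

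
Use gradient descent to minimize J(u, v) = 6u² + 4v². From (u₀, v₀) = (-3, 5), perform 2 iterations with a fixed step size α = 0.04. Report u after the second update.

∇J = (12u, 8v)
Step 1: at (-3, 5), ∇J = (-36, 40) → (-3, 5) − 0.04·(-36, 40) = (-1.56, 3.4)
Step 2: at (-1.56, 3.4), ∇J = (-18.72, 27.2) → (-1.56, 3.4) − 0.04·(-18.72, 27.2) = (-0.8112, 2.312)
u = -0.8112

-0.8112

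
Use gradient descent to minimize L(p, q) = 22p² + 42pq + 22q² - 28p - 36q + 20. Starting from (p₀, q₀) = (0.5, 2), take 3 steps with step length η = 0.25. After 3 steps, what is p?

-7564.75

∇L = (44p + 42q - 28, 42p + 44q - 36)
(p₁, q₁) = (0.5, 2) − 0.25·(78, 73) = (-19, -16.25)
(p₂, q₂) = (-19, -16.25) − 0.25·(-1546.5, -1549) = (367.625, 371)
(p₃, q₃) = (367.625, 371) − 0.25·(31729.5, 31728.25) = (-7564.75, -7561.0625)
p = -7564.75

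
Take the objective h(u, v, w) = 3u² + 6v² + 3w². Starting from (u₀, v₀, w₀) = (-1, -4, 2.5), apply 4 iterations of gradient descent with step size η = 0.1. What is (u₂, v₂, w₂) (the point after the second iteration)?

(-0.16, -0.16, 0.4)

∇h = (6u, 12v, 6w)
(u₁, v₁, w₁) = (-1, -4, 2.5) − 0.1·(-6, -48, 15) = (-0.4, 0.8, 1)
(u₂, v₂, w₂) = (-0.4, 0.8, 1) − 0.1·(-2.4, 9.6, 6) = (-0.16, -0.16, 0.4)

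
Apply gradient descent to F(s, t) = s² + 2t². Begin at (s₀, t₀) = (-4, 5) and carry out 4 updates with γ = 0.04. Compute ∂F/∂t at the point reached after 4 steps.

∇F = (2s, 4t)
(s₁, t₁) = (-4, 5) − 0.04·(-8, 20) = (-3.68, 4.2)
(s₂, t₂) = (-3.68, 4.2) − 0.04·(-7.36, 16.8) = (-3.3856, 3.528)
(s₃, t₃) = (-3.3856, 3.528) − 0.04·(-6.7712, 14.112) = (-3.114752, 2.96352)
(s₄, t₄) = (-3.114752, 2.96352) − 0.04·(-6.229504, 11.85408) = (-2.86557184, 2.4893568)
∂F/∂t at (-2.86557184, 2.4893568) = 9.9574272

9.9574272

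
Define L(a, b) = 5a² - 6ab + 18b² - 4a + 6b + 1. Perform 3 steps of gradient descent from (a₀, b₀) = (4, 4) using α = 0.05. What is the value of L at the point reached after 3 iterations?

84.828125

∇L = (10a - 6b - 4, -6a + 36b + 6)
Step 1: at (4, 4), ∇L = (12, 126) → (4, 4) − 0.05·(12, 126) = (3.4, -2.3)
Step 2: at (3.4, -2.3), ∇L = (43.8, -97.2) → (3.4, -2.3) − 0.05·(43.8, -97.2) = (1.21, 2.56)
Step 3: at (1.21, 2.56), ∇L = (-7.26, 90.9) → (1.21, 2.56) − 0.05·(-7.26, 90.9) = (1.573, -1.985)
L(1.573, -1.985) = 84.828125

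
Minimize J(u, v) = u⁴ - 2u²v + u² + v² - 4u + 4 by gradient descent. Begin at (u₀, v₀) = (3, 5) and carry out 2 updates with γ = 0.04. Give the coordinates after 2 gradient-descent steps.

∇J = (4u³ - 4uv + 2u - 4, -2u² + 2v)
(u₁, v₁) = (3, 5) − 0.04·(50, -8) = (1, 5.32)
(u₂, v₂) = (1, 5.32) − 0.04·(-19.28, 8.64) = (1.7712, 4.9744)

(1.7712, 4.9744)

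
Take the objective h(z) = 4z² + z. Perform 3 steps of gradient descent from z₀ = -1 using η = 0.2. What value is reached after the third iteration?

h′(z) = 8z + 1
z₁ = -1 − 0.2·(-7) = 0.4
z₂ = 0.4 − 0.2·4.2 = -0.44
z₃ = -0.44 − 0.2·(-2.52) = 0.064

0.064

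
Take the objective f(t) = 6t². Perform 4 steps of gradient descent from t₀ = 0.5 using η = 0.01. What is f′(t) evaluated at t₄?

f′(t) = 12t
Step 1: f′(0.5) = 6; t₁ = 0.5 − 0.01·6 = 0.44
Step 2: f′(0.44) = 5.28; t₂ = 0.44 − 0.01·5.28 = 0.3872
Step 3: f′(0.3872) = 4.6464; t₃ = 0.3872 − 0.01·4.6464 = 0.340736
Step 4: f′(0.340736) = 4.088832; t₄ = 0.340736 − 0.01·4.088832 = 0.29984768
f′(t) at (0.29984768) = 3.59817216

3.59817216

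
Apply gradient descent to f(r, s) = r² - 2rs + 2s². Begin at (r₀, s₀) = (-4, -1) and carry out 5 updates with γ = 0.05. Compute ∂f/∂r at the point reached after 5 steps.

∇f = (2r - 2s, -2r + 4s)
Step 1: at (-4, -1), ∇f = (-6, 4) → (-4, -1) − 0.05·(-6, 4) = (-3.7, -1.2)
Step 2: at (-3.7, -1.2), ∇f = (-5, 2.6) → (-3.7, -1.2) − 0.05·(-5, 2.6) = (-3.45, -1.33)
Step 3: at (-3.45, -1.33), ∇f = (-4.24, 1.58) → (-3.45, -1.33) − 0.05·(-4.24, 1.58) = (-3.238, -1.409)
Step 4: at (-3.238, -1.409), ∇f = (-3.658, 0.84) → (-3.238, -1.409) − 0.05·(-3.658, 0.84) = (-3.0551, -1.451)
Step 5: at (-3.0551, -1.451), ∇f = (-3.2082, 0.3062) → (-3.0551, -1.451) − 0.05·(-3.2082, 0.3062) = (-2.89469, -1.46631)
∂f/∂r at (-2.89469, -1.46631) = -2.85676

-2.85676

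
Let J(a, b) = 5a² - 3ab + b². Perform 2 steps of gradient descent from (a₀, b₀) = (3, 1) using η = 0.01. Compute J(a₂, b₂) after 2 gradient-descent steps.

23.81434165

∇J = (10a - 3b, -3a + 2b)
Step 1: at (3, 1), ∇J = (27, -7) → (3, 1) − 0.01·(27, -7) = (2.73, 1.07)
Step 2: at (2.73, 1.07), ∇J = (24.09, -6.05) → (2.73, 1.07) − 0.01·(24.09, -6.05) = (2.4891, 1.1305)
J(2.4891, 1.1305) = 23.81434165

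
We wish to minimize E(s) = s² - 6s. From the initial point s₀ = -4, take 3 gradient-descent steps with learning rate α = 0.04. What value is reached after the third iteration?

-2.450816

E′(s) = 2s - 6
Step 1: E′(-4) = -14; s₁ = -4 − 0.04·(-14) = -3.44
Step 2: E′(-3.44) = -12.88; s₂ = -3.44 − 0.04·(-12.88) = -2.9248
Step 3: E′(-2.9248) = -11.8496; s₃ = -2.9248 − 0.04·(-11.8496) = -2.450816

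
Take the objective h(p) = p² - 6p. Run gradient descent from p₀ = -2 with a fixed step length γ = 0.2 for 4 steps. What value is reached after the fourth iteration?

h′(p) = 2p - 6
Step 1: h′(-2) = -10; p₁ = -2 − 0.2·(-10) = 0
Step 2: h′(0) = -6; p₂ = 0 − 0.2·(-6) = 1.2
Step 3: h′(1.2) = -3.6; p₃ = 1.2 − 0.2·(-3.6) = 1.92
Step 4: h′(1.92) = -2.16; p₄ = 1.92 − 0.2·(-2.16) = 2.352

2.352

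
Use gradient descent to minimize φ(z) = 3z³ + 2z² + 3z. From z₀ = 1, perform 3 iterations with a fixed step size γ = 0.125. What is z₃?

φ′(z) = 9z² + 4z + 3
Step 1: φ′(1) = 16; z₁ = 1 − 0.125·16 = -1
Step 2: φ′(-1) = 8; z₂ = -1 − 0.125·8 = -2
Step 3: φ′(-2) = 31; z₃ = -2 − 0.125·31 = -5.875

-5.875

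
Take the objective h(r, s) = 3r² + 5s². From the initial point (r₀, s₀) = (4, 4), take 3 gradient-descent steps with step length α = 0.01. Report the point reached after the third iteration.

∇h = (6r, 10s)
(r₁, s₁) = (4, 4) − 0.01·(24, 40) = (3.76, 3.6)
(r₂, s₂) = (3.76, 3.6) − 0.01·(22.56, 36) = (3.5344, 3.24)
(r₃, s₃) = (3.5344, 3.24) − 0.01·(21.2064, 32.4) = (3.322336, 2.916)

(3.322336, 2.916)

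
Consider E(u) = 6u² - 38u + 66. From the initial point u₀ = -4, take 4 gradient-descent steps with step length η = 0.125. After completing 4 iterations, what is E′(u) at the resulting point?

-5.375

E′(u) = 12u - 38
Step 1: E′(-4) = -86; u₁ = -4 − 0.125·(-86) = 6.75
Step 2: E′(6.75) = 43; u₂ = 6.75 − 0.125·43 = 1.375
Step 3: E′(1.375) = -21.5; u₃ = 1.375 − 0.125·(-21.5) = 4.0625
Step 4: E′(4.0625) = 10.75; u₄ = 4.0625 − 0.125·10.75 = 2.71875
E′(u) at (2.71875) = -5.375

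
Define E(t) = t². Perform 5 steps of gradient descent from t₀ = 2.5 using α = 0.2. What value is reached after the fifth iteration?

0.1944

E′(t) = 2t
t₁ = 2.5 − 0.2·5 = 1.5
t₂ = 1.5 − 0.2·3 = 0.9
t₃ = 0.9 − 0.2·1.8 = 0.54
t₄ = 0.54 − 0.2·1.08 = 0.324
t₅ = 0.324 − 0.2·0.648 = 0.1944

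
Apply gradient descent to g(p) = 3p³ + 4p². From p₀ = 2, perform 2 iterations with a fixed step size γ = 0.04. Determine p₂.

g′(p) = 9p² + 8p
p₁ = 2 − 0.04·52 = -0.08
p₂ = -0.08 − 0.04·(-0.5824) = -0.056704

-0.056704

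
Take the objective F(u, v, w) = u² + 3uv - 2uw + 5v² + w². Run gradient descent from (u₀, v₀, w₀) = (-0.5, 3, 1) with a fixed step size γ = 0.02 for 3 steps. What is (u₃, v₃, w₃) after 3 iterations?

(-0.759032, 1.627164, 0.81436)

∇F = (2u + 3v - 2w, 3u + 10v, -2u + 2w)
(u₁, v₁, w₁) = (-0.5, 3, 1) − 0.02·(6, 28.5, 3) = (-0.62, 2.43, 0.94)
(u₂, v₂, w₂) = (-0.62, 2.43, 0.94) − 0.02·(4.17, 22.44, 3.12) = (-0.7034, 1.9812, 0.8776)
(u₃, v₃, w₃) = (-0.7034, 1.9812, 0.8776) − 0.02·(2.7816, 17.7018, 3.162) = (-0.759032, 1.627164, 0.81436)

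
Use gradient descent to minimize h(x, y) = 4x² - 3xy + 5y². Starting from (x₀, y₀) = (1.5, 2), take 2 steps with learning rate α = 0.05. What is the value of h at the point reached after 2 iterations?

4.258671875

∇h = (8x - 3y, -3x + 10y)
(x₁, y₁) = (1.5, 2) − 0.05·(6, 15.5) = (1.2, 1.225)
(x₂, y₂) = (1.2, 1.225) − 0.05·(5.925, 8.65) = (0.90375, 0.7925)
h(0.90375, 0.7925) = 4.258671875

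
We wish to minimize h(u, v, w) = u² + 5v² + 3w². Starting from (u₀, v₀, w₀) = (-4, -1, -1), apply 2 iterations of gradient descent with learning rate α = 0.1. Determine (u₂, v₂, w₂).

(-2.56, 0, -0.16)

∇h = (2u, 10v, 6w)
Step 1: at (-4, -1, -1), ∇h = (-8, -10, -6) → (-4, -1, -1) − 0.1·(-8, -10, -6) = (-3.2, 0, -0.4)
Step 2: at (-3.2, 0, -0.4), ∇h = (-6.4, 0, -2.4) → (-3.2, 0, -0.4) − 0.1·(-6.4, 0, -2.4) = (-2.56, 0, -0.16)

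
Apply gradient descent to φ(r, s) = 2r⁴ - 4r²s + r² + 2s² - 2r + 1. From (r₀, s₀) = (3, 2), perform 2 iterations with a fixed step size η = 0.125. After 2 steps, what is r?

6216.25

∇φ = (8r³ - 8rs + 2r - 2, -4r² + 4s)
Step 1: at (3, 2), ∇φ = (172, -28) → (3, 2) − 0.125·(172, -28) = (-18.5, 5.5)
Step 2: at (-18.5, 5.5), ∇φ = (-49878, -1347) → (-18.5, 5.5) − 0.125·(-49878, -1347) = (6216.25, 173.875)
r = 6216.25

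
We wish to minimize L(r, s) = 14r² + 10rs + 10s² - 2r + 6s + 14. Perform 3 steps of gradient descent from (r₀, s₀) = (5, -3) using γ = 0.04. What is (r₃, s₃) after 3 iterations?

∇L = (28r + 10s - 2, 10r + 20s + 6)
(r₁, s₁) = (5, -3) − 0.04·(108, -4) = (0.68, -2.84)
(r₂, s₂) = (0.68, -2.84) − 0.04·(-11.36, -44) = (1.1344, -1.08)
(r₃, s₃) = (1.1344, -1.08) − 0.04·(18.9632, -4.256) = (0.375872, -0.90976)

(0.375872, -0.90976)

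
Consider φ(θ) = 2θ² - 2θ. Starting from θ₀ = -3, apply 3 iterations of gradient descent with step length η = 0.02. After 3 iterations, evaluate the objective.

φ′(θ) = 4θ - 2
θ₁ = -3 − 0.02·(-14) = -2.72
θ₂ = -2.72 − 0.02·(-12.88) = -2.4624
θ₃ = -2.4624 − 0.02·(-11.8496) = -2.225408
φ(-2.225408) = 14.355697532928

14.355697532928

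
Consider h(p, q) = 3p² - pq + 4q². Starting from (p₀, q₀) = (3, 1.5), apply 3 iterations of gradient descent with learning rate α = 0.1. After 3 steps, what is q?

∇h = (6p - q, -p + 8q)
(p₁, q₁) = (3, 1.5) − 0.1·(16.5, 9) = (1.35, 0.6)
(p₂, q₂) = (1.35, 0.6) − 0.1·(7.5, 3.45) = (0.6, 0.255)
(p₃, q₃) = (0.6, 0.255) − 0.1·(3.345, 1.44) = (0.2655, 0.111)
q = 0.111

0.111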